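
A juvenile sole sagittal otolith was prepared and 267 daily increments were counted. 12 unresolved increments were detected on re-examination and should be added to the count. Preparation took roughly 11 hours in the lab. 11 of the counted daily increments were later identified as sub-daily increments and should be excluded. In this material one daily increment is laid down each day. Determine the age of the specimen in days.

After corrections the count is 267 − 11 + 12 = 268 daily increments.
With a one-to-one daily increment periodicity this is 268 days.

268 days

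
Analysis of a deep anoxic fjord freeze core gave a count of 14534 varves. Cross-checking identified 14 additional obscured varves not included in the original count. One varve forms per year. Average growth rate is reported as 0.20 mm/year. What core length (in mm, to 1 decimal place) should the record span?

2909.6 mm

Adjusted count: 14534 + 14 = 14548 varves.
Length ≈ 0.20 × 14548 = 2909.6 mm.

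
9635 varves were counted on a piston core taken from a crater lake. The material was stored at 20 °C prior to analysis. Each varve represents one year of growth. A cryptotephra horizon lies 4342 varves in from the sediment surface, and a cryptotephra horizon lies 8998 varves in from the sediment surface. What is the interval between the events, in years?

8998 − 4342 = 4656 varves lie between the two events.
One varve per year makes the interval 4656 years.

4656 years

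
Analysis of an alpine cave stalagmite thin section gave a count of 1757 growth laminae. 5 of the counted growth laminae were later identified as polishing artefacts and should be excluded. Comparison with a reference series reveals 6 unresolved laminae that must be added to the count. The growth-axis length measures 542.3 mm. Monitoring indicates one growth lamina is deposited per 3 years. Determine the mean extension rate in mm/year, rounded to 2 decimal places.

0.10 mm/year

Correcting the raw count gives 1757 − 5 + 6 = 1758 true growth laminae.
At 3 years per growth lamina, 1758 × 3 = 5274 years.
542.3 mm over 5274 years gives 542.3 / 5274 ≈ 0.10 mm/year.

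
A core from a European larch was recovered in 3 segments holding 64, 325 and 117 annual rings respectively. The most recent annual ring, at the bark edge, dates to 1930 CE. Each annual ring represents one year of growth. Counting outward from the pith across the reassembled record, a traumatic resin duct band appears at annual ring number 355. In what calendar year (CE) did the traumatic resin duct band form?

1779 CE

Total annual rings = 64 + 325 + 117 = 506.
The traumatic resin duct band sits at annual ring 355 from the pith, so 506 − 355 = 151 annual rings formed after it.
The annual ring at the bark edge is 1930 CE, so the traumatic resin duct band dates to 1930 − 151 = 1779 CE.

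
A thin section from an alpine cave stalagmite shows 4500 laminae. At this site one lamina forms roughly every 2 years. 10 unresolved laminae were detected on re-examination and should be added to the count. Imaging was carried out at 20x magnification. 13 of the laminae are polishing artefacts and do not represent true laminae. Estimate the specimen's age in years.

8994 years

Adjusted count: 4500 − 13 + 10 = 4497 laminae.
4497 laminae at 2 years each span 4497 × 2 = 8994 years.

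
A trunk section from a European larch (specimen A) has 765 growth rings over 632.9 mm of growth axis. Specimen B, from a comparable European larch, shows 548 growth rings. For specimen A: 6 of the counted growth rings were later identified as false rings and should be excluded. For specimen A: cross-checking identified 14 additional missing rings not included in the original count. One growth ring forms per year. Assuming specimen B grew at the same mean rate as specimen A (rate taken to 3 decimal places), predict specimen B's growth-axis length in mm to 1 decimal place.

Specimen A: true growth ring count = 765 − 6 + 14 = 773.
A: Extension rate ≈ 632.9 / 773 = 0.819 mm/year.
B's length ≈ 0.819 × 548 = 448.8 mm.

448.8 mm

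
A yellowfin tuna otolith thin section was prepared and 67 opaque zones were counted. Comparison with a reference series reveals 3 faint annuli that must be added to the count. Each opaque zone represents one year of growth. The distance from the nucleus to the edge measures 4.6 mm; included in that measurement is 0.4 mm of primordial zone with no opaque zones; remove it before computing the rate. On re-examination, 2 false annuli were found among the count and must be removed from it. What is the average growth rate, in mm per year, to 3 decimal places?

True opaque zone count = 67 − 2 + 3 = 68.
Removing the 0.4 mm offcut leaves 4.6 − 0.4 = 4.2 mm.
Extension rate ≈ 4.2 / 68 = 0.062 mm per year.

0.062 mm per year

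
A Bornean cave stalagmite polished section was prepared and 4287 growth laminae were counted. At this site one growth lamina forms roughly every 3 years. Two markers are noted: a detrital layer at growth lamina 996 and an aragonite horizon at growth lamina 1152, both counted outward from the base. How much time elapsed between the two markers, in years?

1152 − 996 = 156 growth laminae lie between the two events.
Multiplying by 3 years per growth lamina: 156 × 3 = 468 years.

468 years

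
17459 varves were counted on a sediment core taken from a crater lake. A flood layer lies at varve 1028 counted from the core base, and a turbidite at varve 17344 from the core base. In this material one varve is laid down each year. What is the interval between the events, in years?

17344 − 1028 = 16316 varves lie between the two events.
That is 16316 years at one varve per year.

16316 years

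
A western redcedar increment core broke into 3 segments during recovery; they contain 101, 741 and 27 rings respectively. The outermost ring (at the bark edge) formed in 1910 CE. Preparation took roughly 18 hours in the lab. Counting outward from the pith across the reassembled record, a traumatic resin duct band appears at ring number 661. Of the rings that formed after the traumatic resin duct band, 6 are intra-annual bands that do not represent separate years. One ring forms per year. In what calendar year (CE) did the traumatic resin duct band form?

Total rings = 101 + 741 + 27 = 869.
Between ring 661 and the bark edge there are 869 − 661 = 208 rings.
208 − 6 false = 202 true rings after the traumatic resin duct band.
Counting back 202 years from 1910 CE places the traumatic resin duct band in 1910 − 202 = 1708 CE.

1708 CE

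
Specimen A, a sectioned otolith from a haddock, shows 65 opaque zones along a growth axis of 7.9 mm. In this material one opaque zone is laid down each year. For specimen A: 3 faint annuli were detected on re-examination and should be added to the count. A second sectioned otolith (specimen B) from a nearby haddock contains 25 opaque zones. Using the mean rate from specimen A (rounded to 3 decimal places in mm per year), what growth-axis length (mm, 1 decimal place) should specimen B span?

2.9 mm

Specimen A: after corrections the count is 65 + 3 = 68 opaque zones.
A: Extension rate ≈ 7.9 / 68 = 0.116 mm per year.
B's length ≈ 0.116 × 25 = 2.9 mm.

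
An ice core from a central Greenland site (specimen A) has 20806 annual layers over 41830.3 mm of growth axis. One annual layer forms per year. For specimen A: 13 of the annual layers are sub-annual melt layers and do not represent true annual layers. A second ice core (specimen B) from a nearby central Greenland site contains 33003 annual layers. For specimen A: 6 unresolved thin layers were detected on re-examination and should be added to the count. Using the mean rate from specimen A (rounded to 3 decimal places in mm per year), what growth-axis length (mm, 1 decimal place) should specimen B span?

Specimen A: correcting the raw count gives 20806 − 13 + 6 = 20799 true annual layers.
A: Mean rate = 41830.3 mm / 20799 years ≈ 2.011 mm per year.
B's length ≈ 2.011 × 33003 = 66369.0 mm.

66369.0 mm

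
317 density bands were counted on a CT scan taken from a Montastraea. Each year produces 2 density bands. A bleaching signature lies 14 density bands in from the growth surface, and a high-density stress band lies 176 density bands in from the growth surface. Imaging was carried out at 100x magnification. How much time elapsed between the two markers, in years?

Separation: 176 − 14 = 162 density bands.
162 density bands at 2 per year is 162 / 2 = 81 years.

81 yr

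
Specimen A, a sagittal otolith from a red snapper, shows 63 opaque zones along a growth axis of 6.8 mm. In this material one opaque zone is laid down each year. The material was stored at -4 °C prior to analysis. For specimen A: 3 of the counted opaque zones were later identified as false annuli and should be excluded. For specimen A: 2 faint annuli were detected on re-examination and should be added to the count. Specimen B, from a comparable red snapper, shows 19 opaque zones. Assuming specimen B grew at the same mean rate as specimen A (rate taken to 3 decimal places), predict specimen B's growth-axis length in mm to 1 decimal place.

2.1 mm

Specimen A: after corrections the count is 63 − 3 + 2 = 62 opaque zones.
A: Extension rate ≈ 6.8 / 62 = 0.110 mm per year.
For B, 0.110 mm/year × 19 years = 2.1 mm.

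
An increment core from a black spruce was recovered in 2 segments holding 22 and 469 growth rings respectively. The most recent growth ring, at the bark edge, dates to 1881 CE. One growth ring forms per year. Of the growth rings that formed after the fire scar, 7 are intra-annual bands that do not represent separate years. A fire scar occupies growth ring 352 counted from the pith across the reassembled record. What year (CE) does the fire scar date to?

Total growth rings = 22 + 469 = 491.
491 − 352 = 139 growth rings lie beyond the fire scar toward the bark edge.
139 − 7 false = 132 true growth rings after the fire scar.
Counting back 132 years from 1881 CE places the fire scar in 1881 − 132 = 1749 CE.

1749 CE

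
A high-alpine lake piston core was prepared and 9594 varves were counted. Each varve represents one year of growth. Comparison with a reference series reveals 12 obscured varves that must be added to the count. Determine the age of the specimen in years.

9606 years

Correcting the raw count gives 9594 + 12 = 9606 true varves.
At one varve per year, that is 9606 years.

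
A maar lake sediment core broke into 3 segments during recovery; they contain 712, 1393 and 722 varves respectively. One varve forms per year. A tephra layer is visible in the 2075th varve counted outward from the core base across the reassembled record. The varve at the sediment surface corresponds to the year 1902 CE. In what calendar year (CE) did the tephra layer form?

Total varves = 712 + 1393 + 722 = 2827.
The tephra layer sits at varve 2075 from the core base, so 2827 − 2075 = 752 varves formed after it.
The varve at the sediment surface is 1902 CE, so the tephra layer dates to 1902 − 752 = 1150 CE.

1150 CE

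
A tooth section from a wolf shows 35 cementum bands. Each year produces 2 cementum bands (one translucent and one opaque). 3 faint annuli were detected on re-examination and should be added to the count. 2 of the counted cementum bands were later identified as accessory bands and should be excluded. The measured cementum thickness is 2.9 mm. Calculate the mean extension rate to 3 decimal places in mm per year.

0.161 mm per year

Adjusted count: 35 − 2 + 3 = 36 cementum bands.
36 cementum bands at 2 per year is 36 / 2 = 18 years.
Extension rate ≈ 2.9 / 18 = 0.161 mm per year.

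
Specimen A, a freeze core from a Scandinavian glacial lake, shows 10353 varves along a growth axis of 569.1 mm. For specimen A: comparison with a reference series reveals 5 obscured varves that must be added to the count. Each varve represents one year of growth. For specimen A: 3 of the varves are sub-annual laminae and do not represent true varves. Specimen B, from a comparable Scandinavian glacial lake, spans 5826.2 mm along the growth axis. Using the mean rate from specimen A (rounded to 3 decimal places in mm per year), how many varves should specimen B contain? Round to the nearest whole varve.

Specimen A: correcting the raw count gives 10353 − 3 + 5 = 10355 true varves.
A: Mean rate = 569.1 mm / 10355 years ≈ 0.055 mm per year.
Specimen B: 5826.2 mm / 0.055 mm per year = 105930.91 years ≈ 105931 varves.

105931 varves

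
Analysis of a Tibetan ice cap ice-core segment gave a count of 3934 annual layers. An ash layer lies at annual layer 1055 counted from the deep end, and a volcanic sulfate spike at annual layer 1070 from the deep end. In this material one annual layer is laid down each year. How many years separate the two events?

15 yr

The two markers are separated by 1070 − 1055 = 15 annual layers.
At one annual layer per year, 15 years elapsed between them.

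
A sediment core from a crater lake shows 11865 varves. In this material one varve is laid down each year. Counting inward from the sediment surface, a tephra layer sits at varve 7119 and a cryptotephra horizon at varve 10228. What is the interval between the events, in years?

Separation: 10228 − 7119 = 3109 varves.
That is 3109 years at one varve per year.

3109 years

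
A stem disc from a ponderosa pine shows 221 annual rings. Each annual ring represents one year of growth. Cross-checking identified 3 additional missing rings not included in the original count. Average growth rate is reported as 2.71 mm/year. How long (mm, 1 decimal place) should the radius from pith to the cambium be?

After corrections the count is 221 + 3 = 224 annual rings.
224 years at 2.71 mm/year gives 2.71 × 224 = 607.0 mm.

607.0 mm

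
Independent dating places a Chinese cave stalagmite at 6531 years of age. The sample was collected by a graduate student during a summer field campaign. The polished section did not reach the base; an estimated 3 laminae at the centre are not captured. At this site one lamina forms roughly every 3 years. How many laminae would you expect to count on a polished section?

2174 laminae

Expected laminae: 6531 / 3 = 2177.
2177 − 3 missed = 2174 laminae expected in the prepared section.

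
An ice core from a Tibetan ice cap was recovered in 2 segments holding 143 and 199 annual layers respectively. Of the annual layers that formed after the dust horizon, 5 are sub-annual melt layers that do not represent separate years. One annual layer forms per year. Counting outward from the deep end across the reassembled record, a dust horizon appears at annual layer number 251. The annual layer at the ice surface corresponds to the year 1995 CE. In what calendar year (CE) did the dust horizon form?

Total annual layers = 143 + 199 = 342.
Between annual layer 251 and the ice surface there are 342 − 251 = 91 annual layers.
Excluding 5 false annual layers: 91 − 5 = 86.
Counting back 86 years from 1995 CE places the dust horizon in 1995 − 86 = 1909 CE.

1909 CE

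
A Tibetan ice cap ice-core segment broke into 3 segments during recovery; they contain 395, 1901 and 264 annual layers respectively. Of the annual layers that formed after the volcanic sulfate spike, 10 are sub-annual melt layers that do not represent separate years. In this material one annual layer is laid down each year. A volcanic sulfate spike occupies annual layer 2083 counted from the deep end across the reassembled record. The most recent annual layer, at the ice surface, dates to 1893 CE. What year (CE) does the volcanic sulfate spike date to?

Total annual layers = 395 + 1901 + 264 = 2560.
The volcanic sulfate spike sits at annual layer 2083 from the deep end, so 2560 − 2083 = 477 annual layers formed after it.
477 − 10 false = 467 true annual layers after the volcanic sulfate spike.
1893 − 467 = 1426 CE.

1426 CE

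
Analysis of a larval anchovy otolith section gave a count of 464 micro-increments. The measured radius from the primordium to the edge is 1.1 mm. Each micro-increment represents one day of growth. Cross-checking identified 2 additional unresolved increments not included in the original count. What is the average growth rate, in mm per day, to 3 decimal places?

True micro-increment count = 464 + 2 = 466.
Mean rate = 1.1 mm / 466 days ≈ 0.002 mm per day.

0.002 mm per day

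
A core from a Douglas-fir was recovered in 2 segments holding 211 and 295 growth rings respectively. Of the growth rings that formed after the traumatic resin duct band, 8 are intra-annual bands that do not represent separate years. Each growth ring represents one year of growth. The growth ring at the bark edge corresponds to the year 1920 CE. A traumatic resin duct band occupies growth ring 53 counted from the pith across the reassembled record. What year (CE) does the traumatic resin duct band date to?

Total growth rings = 211 + 295 = 506.
The traumatic resin duct band sits at growth ring 53 from the pith, so 506 − 53 = 453 growth rings formed after it.
453 − 8 false = 445 true growth rings after the traumatic resin duct band.
Counting back 445 years from 1920 CE places the traumatic resin duct band in 1920 − 445 = 1475 CE.

1475 CE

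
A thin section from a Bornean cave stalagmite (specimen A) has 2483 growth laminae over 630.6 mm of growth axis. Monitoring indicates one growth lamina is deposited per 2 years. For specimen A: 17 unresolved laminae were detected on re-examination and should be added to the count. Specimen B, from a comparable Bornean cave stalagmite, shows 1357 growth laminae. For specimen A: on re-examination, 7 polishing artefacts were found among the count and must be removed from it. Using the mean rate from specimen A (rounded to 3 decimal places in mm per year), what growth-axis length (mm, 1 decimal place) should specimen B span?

Specimen A: correcting the raw count gives 2483 − 7 + 17 = 2493 true growth laminae.
Specimen A: multiplying by 2 years per growth lamina: 2493 × 2 = 4986 years.
A: Extension rate ≈ 630.6 / 4986 = 0.126 mm/yr.
Specimen B: multiplying by 2 years per growth lamina: 1357 × 2 = 2714 years. B's length ≈ 0.126 × 2714 = 342.0 mm.

342.0 mm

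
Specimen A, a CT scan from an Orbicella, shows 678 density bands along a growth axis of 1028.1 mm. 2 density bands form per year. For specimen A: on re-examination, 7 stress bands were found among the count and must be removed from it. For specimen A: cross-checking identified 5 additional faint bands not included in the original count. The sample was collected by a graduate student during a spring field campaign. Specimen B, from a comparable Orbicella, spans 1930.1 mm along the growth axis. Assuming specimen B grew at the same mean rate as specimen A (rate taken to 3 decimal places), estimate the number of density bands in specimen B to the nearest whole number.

Specimen A: after corrections the count is 678 − 7 + 5 = 676 density bands.
Specimen A: dividing by 2 density bands per year: 676 / 2 = 338 years.
A: 1028.1 mm over 338 years gives 1028.1 / 338 ≈ 3.042 mm per year.
For B, 1930.1 / 3.042 = 634.48 years; at 2 density bands per year that is 634.48 × 2 ≈ 1269 density bands.

1269 density bands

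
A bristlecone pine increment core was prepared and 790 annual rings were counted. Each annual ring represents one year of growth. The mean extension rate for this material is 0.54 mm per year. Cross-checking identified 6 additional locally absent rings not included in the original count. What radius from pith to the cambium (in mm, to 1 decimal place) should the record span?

Adjusted count: 790 + 6 = 796 annual rings.
Predicted length = 0.54 mm/year × 796 years = 429.8 mm.

429.8 mm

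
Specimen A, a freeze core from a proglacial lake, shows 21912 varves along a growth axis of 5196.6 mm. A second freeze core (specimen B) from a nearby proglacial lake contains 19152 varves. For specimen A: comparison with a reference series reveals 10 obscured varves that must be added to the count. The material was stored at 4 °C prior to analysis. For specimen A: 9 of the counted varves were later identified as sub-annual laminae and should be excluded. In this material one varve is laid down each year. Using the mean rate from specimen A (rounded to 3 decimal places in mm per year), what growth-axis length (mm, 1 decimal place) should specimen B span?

4539.0 mm

Specimen A: adjusted count: 21912 − 9 + 10 = 21913 varves.
A: Mean rate = 5196.6 mm / 21913 years ≈ 0.237 mm per year.
For B, 0.237 mm/year × 19152 years = 4539.0 mm.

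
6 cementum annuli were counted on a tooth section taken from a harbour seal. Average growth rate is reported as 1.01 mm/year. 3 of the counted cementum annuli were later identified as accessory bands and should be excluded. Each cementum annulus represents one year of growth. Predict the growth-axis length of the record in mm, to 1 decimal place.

3.0 mm

After corrections the count is 6 − 3 = 3 cementum annuli.
Predicted length = 1.01 mm/year × 3 years = 3.0 mm.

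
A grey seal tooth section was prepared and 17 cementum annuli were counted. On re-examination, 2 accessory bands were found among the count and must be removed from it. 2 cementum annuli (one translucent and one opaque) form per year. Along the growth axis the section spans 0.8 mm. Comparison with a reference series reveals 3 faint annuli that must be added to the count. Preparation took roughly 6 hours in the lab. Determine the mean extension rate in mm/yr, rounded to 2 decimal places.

After corrections the count is 17 − 2 + 3 = 18 cementum annuli.
18 cementum annuli at 2 per year is 18 / 2 = 9 years.
0.8 mm over 9 years gives 0.8 / 9 ≈ 0.09 mm/yr.

0.09 mm/yr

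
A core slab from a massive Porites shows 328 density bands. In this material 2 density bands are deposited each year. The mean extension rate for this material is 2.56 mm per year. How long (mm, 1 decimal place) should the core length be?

Dividing by 2 density bands per year: 328 / 2 = 164 years.
Predicted length = 2.56 mm/year × 164 years = 419.8 mm.

419.8 mm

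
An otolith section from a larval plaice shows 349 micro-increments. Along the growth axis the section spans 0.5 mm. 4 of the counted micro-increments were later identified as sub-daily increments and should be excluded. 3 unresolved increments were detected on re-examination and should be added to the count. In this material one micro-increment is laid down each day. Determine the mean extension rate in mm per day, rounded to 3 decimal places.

Adjusted count: 349 − 4 + 3 = 348 micro-increments.
Mean rate = 0.5 mm / 348 days ≈ 0.001 mm per day.

0.001 mm per day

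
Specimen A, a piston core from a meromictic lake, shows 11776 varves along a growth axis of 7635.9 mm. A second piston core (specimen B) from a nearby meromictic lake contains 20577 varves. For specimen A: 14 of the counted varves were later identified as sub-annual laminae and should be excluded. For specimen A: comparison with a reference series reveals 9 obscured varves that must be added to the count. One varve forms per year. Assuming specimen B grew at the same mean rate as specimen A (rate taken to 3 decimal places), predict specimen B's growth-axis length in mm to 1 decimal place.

13354.5 mm

Specimen A: adjusted count: 11776 − 14 + 9 = 11771 varves.
A: 7635.9 mm over 11771 years gives 7635.9 / 11771 ≈ 0.649 mm per year.
B's length ≈ 0.649 × 20577 = 13354.5 mm.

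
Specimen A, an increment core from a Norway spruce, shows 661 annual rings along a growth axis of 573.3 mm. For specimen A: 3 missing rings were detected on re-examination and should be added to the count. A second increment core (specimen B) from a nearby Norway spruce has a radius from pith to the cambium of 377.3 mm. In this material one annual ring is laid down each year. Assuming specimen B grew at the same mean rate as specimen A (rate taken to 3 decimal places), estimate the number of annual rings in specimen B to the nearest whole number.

Specimen A: true annual ring count = 661 + 3 = 664.
A: Extension rate ≈ 573.3 / 664 = 0.863 mm/year.
For B, 377.3 / 0.863 = 437.20 years ≈ 437 annual rings.

437 annual rings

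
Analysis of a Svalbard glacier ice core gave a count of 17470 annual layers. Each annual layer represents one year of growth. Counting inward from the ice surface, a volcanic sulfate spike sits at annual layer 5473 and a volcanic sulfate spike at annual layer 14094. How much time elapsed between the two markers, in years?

The two markers are separated by 14094 − 5473 = 8621 annual layers.
That is 8621 years at one annual layer per year.

8621 yr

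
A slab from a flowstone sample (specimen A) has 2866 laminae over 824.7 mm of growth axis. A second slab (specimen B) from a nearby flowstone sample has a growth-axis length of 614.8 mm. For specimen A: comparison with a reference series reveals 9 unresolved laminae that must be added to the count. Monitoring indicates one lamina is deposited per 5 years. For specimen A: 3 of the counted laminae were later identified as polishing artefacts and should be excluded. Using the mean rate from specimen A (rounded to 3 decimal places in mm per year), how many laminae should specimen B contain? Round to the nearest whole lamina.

2157 laminae

Specimen A: true lamina count = 2866 − 3 + 9 = 2872.
Specimen A: multiplying by 5 years per lamina: 2872 × 5 = 14360 years.
A: Extension rate ≈ 824.7 / 14360 = 0.057 mm/yr.
Specimen B: 614.8 mm / 0.057 mm per year = 10785.96 years; at 5 years per lamina that is 10785.96 / 5 ≈ 2157 laminae.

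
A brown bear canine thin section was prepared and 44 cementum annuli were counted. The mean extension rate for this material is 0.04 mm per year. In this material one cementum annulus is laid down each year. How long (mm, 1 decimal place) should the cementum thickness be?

1.8 mm

44 years of growth are recorded.
Predicted length = 0.04 mm/year × 44 years = 1.8 mm.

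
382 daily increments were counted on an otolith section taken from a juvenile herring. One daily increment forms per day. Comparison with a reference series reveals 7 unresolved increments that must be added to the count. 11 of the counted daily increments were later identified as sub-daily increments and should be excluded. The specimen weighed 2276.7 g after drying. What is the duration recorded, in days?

Adjusted count: 382 − 11 + 7 = 378 daily increments.
At one daily increment per day, that is 378 days.

378 d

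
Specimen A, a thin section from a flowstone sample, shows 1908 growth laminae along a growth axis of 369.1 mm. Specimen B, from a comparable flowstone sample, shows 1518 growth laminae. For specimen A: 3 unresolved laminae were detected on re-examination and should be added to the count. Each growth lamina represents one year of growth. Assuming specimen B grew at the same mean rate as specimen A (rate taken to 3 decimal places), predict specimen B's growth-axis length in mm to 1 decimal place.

293.0 mm

Specimen A: correcting the raw count gives 1908 + 3 = 1911 true growth laminae.
A: 369.1 mm over 1911 years gives 369.1 / 1911 ≈ 0.193 mm per year.
For B, 0.193 mm/year × 1518 years = 293.0 mm.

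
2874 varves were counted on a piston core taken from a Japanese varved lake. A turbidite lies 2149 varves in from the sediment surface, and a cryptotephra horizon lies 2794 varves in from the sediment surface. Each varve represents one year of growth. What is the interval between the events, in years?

The two markers are separated by 2794 − 2149 = 645 varves.
One varve per year makes the interval 645 years.

645 years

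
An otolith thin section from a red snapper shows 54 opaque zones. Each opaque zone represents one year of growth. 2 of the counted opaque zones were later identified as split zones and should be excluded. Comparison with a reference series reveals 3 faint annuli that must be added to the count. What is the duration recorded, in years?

55 years

Correcting the raw count gives 54 − 2 + 3 = 55 true opaque zones.
At one opaque zone per year, that is 55 years.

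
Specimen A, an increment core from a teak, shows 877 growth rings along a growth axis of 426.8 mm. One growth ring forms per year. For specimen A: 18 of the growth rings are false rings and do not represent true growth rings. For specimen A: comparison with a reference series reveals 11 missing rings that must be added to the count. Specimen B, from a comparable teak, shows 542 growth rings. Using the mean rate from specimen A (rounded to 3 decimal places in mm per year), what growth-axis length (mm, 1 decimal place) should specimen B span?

266.1 mm

Specimen A: after corrections the count is 877 − 18 + 11 = 870 growth rings.
A: Extension rate ≈ 426.8 / 870 = 0.491 mm per year.
B's length ≈ 0.491 × 542 = 266.1 mm.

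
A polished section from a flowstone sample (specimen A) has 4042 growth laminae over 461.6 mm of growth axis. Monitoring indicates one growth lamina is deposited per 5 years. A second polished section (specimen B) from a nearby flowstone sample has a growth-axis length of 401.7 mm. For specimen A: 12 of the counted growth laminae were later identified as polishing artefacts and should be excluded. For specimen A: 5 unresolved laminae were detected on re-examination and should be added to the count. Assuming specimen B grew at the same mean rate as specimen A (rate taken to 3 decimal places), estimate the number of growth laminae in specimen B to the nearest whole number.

3493 growth laminae

Specimen A: true growth lamina count = 4042 − 12 + 5 = 4035.
Specimen A: multiplying by 5 years per growth lamina: 4035 × 5 = 20175 years.
A: Mean rate = 461.6 mm / 20175 years ≈ 0.023 mm/yr.
Specimen B: 401.7 mm / 0.023 mm per year = 17465.22 years; at 5 years per growth lamina that is 17465.22 / 5 ≈ 3493 growth laminae.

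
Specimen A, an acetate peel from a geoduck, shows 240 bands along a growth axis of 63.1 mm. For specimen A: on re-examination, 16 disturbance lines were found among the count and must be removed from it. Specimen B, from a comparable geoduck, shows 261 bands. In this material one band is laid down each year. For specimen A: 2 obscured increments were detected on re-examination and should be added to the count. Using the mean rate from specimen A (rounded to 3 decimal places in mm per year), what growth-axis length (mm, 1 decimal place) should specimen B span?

Specimen A: adjusted count: 240 − 16 + 2 = 226 bands.
A: 63.1 mm over 226 years gives 63.1 / 226 ≈ 0.279 mm per year.
For B, 0.279 mm/year × 261 years = 72.8 mm.

72.8 mm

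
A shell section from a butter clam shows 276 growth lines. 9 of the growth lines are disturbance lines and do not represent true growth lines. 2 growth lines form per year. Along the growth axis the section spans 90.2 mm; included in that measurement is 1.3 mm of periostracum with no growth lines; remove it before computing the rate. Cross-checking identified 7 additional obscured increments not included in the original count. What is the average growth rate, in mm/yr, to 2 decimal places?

Adjusted count: 276 − 9 + 7 = 274 growth lines.
274 growth lines at 2 per year is 274 / 2 = 137 years.
Net length = 90.2 − 1.3 = 88.9 mm.
Extension rate ≈ 88.9 / 137 = 0.65 mm/yr.

0.65 mm/yr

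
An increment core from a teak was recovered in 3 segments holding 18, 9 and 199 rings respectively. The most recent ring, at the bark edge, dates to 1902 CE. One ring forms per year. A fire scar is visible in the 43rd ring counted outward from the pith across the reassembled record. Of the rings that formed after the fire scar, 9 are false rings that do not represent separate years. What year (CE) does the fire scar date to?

1728 CE

Total rings = 18 + 9 + 199 = 226.
The fire scar sits at ring 43 from the pith, so 226 − 43 = 183 rings formed after it.
Excluding 9 false rings: 183 − 9 = 174.
The ring at the bark edge is 1902 CE, so the fire scar dates to 1902 − 174 = 1728 CE.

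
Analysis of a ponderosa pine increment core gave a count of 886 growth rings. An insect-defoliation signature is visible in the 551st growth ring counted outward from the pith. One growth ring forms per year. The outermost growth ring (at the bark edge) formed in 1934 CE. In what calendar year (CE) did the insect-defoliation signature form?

Between growth ring 551 and the bark edge there are 886 − 551 = 335 growth rings.
Counting back 335 years from 1934 CE places the insect-defoliation signature in 1934 − 335 = 1599 CE.

1599 CE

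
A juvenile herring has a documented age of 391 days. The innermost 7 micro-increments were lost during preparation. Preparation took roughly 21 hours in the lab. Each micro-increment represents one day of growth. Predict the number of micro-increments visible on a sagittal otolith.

Expected micro-increments over 391 days: 391.
Subtracting the 7 micro-increments not captured gives 391 − 7 = 384 micro-increments in the record.

384 micro-increments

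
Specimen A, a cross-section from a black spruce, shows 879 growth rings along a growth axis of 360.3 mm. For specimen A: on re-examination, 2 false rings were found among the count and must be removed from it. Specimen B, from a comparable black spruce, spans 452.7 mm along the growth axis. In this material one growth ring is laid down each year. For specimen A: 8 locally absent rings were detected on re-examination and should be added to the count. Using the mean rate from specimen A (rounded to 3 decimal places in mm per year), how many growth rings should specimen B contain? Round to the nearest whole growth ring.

1112 growth rings

Specimen A: correcting the raw count gives 879 − 2 + 8 = 885 true growth rings.
A: 360.3 mm over 885 years gives 360.3 / 885 ≈ 0.407 mm per year.
For B, 452.7 / 0.407 = 1112.29 years ≈ 1112 growth rings.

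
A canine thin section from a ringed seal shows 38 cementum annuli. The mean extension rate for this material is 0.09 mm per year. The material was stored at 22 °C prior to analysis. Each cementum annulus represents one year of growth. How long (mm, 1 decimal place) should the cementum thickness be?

The record spans 38 years at 0.09 mm per year.
Length ≈ 0.09 × 38 = 3.4 mm.

3.4 mm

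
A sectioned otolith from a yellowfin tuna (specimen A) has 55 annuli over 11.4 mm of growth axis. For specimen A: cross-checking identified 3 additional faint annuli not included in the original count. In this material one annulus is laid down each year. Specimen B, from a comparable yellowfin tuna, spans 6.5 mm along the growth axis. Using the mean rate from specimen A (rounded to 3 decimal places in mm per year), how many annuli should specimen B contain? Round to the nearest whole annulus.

Specimen A: correcting the raw count gives 55 + 3 = 58 true annuli.
A: Mean rate = 11.4 mm / 58 years ≈ 0.197 mm/year.
Specimen B: 6.5 mm / 0.197 mm per year = 32.99 years ≈ 33 annuli.

33 annuli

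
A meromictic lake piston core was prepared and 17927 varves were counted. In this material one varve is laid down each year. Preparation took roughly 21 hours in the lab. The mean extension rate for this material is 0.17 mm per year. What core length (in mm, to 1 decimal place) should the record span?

The record spans 17927 years at 0.17 mm per year.
17927 years at 0.17 mm/year gives 0.17 × 17927 = 3047.6 mm.

3047.6 mm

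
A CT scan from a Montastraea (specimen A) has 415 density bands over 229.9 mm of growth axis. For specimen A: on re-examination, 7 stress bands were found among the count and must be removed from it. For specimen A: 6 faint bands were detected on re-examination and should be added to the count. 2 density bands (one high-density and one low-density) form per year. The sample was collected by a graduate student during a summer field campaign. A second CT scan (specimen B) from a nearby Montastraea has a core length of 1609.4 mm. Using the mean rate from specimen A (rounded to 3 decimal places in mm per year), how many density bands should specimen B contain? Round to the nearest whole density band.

Specimen A: adjusted count: 415 − 7 + 6 = 414 density bands.
Specimen A: dividing by 2 density bands per year: 414 / 2 = 207 years.
A: 229.9 mm over 207 years gives 229.9 / 207 ≈ 1.111 mm per year.
B spans 1609.4 / 1.111 = 1448.60 years; at 2 density bands per year that is 1448.60 × 2 ≈ 2897 density bands.

2897 density bands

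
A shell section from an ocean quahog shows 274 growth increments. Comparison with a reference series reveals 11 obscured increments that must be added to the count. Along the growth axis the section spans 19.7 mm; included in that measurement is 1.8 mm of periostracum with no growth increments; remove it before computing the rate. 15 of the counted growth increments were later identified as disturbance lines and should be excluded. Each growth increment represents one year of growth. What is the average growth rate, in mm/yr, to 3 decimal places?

After corrections the count is 274 − 15 + 11 = 270 growth increments.
Removing the 1.8 mm offcut leaves 19.7 − 1.8 = 17.9 mm.
Extension rate ≈ 17.9 / 270 = 0.066 mm/yr.

0.066 mm/yr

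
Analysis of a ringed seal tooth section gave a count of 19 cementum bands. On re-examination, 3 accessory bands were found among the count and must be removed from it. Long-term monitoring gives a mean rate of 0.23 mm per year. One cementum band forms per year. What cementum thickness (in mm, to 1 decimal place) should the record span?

After corrections the count is 19 − 3 = 16 cementum bands.
Predicted length = 0.23 mm/year × 16 years = 3.7 mm.

3.7 mm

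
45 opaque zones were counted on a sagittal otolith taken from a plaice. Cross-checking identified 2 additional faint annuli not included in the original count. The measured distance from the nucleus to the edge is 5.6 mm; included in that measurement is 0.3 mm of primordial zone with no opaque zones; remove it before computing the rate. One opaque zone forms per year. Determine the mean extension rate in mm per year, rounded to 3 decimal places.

After corrections the count is 45 + 2 = 47 opaque zones.
Net length = 5.6 − 0.3 = 5.3 mm.
Mean rate = 5.3 mm / 47 years ≈ 0.113 mm per year.

0.113 mm per year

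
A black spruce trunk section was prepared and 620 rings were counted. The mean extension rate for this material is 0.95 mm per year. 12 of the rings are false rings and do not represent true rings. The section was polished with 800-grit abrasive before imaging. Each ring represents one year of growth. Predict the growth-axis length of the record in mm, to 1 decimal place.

577.6 mm

After corrections the count is 620 − 12 = 608 rings.
Predicted length = 0.95 mm/year × 608 years = 577.6 mm.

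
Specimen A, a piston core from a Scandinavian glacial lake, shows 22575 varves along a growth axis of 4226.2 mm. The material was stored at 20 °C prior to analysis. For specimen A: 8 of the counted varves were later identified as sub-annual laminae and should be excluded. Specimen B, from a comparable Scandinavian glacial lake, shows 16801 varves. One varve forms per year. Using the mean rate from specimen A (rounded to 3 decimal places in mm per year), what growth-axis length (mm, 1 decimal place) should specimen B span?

Specimen A: adjusted count: 22575 − 8 = 22567 varves.
A: Mean rate = 4226.2 mm / 22567 years ≈ 0.187 mm/yr.
B's length ≈ 0.187 × 16801 = 3141.8 mm.

3141.8 mm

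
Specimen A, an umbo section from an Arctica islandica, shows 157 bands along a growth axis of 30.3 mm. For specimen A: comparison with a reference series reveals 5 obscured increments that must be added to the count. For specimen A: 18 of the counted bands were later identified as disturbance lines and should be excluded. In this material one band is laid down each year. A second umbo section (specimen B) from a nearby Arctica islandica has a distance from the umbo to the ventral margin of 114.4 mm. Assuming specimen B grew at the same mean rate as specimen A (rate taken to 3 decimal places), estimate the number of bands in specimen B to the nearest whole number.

545 bands

Specimen A: adjusted count: 157 − 18 + 5 = 144 bands.
A: 30.3 mm over 144 years gives 30.3 / 144 ≈ 0.210 mm/year.
For B, 114.4 / 0.210 = 544.76 years ≈ 545 bands.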